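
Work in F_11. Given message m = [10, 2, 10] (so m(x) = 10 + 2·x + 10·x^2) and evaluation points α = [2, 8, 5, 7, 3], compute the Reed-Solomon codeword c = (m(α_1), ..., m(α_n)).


c = [10, 6, 6, 8, 7]

Message polynomial: m(x) = 10 + 2·x + 10·x^2 (mod 11).
For each evaluation point α_i, compute m(α_i) mod 11:
  α_1 = 2: Horner steps 10 → 0 → 10, so m(2) = 10.
  α_2 = 8: Horner steps 10 → 5 → 6, so m(8) = 6.
  α_3 = 5: Horner steps 10 → 8 → 6, so m(5) = 6.
  α_4 = 7: Horner steps 10 → 6 → 8, so m(7) = 8.
  α_5 = 3: Horner steps 10 → 10 → 7, so m(3) = 7.
Codeword c = [10, 6, 6, 8, 7] ∈ F_11^5.


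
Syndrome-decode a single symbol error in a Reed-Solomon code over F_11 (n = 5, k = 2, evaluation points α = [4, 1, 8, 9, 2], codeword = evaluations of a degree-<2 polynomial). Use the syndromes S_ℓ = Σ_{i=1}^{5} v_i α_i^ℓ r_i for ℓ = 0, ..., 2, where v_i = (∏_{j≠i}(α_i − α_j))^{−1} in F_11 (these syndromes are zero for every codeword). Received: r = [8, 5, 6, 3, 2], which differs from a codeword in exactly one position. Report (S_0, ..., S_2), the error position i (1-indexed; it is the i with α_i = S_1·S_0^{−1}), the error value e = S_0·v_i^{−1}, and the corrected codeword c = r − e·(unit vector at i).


S = (10, 7, 6), error at position 1, error magnitude e = 1, c = [7, 5, 6, 3, 2].

Step 1: column multipliers v_i = (∏_{j≠i}(α_i − α_j))^{−1} mod 11.
  i = 1 (α = 4): (4−1)(4−8)(4−9)(4−2) = 3·(−4)·(−5)·2 = 120 ≡ 10, so v_1 = 10^{−1} = 10 (mod 11).
  i = 2 (α = 1): (1−4)(1−8)(1−9)(1−2) = (−3)·(−7)·(−8)·(−1) = 168 ≡ 3, so v_2 = 3^{−1} = 4 (mod 11).
  i = 3 (α = 8): (8−4)(8−1)(8−9)(8−2) = 4·7·(−1)·6 = −168 ≡ 8, so v_3 = 8^{−1} = 7 (mod 11).
  i = 4 (α = 9): (9−4)(9−1)(9−8)(9−2) = 5·8·1·7 = 280 ≡ 5, so v_4 = 5^{−1} = 9 (mod 11).
  i = 5 (α = 2): (2−4)(2−1)(2−8)(2−9) = (−2)·1·(−6)·(−7) = −84 ≡ 4, so v_5 = 4^{−1} = 3 (mod 11).
  v = [10, 4, 7, 9, 3].
Step 2: syndromes of r = [8, 5, 6, 3, 2] (all sums mod 11).
  S_0 = Σ v_i r_i = 10·8 + 4·5 + 7·6 + 9·3 + 3·2 = 175 ≡ 10.
  S_1 = Σ v_i α_i r_i = 10·4·8 + 4·1·5 + 7·8·6 + 9·9·3 + 3·2·2 = 931 ≡ 7.
  α_i^2 mod 11 = [5, 1, 9, 4, 4].
  S_2 = Σ v_i α_i^2 r_i = 10·5·8 + 4·1·5 + 7·9·6 + 9·4·3 + 3·4·2 = 930 ≡ 6.
  S = (10, 7, 6) ≠ 0, so r is not a codeword (an error is present).
Step 3: locate the error. For a single error e at position i, S_ℓ = v_i·e·α_i^ℓ, so α_err = S_1/S_0.
  S_0^{−1} = 10^{−1} = 10 (mod 11), so α_err = 7·10 = 70 ≡ 4 = α_1. Error position i = 1.
  Consistency check: S_2/S_1 = 6·8 = 48 ≡ 4 = α_err ✓ (single-error assumption holds).
Step 4: error magnitude e = S_0/v_1 = S_0·∏_{j≠1}(α_1 − α_j) = 10·10 = 100 ≡ 1 (mod 11).
Step 5: correct position 1: c_1 = r_1 − e = 8 − 1 ≡ 7 (mod 11). Hence c = [7, 5, 6, 3, 2].
  Check: interpolating c through the α_i gives m(x) = 8 + 8·x (degree < 2) with m(α_i) = c_i for every i, so c is indeed a codeword.


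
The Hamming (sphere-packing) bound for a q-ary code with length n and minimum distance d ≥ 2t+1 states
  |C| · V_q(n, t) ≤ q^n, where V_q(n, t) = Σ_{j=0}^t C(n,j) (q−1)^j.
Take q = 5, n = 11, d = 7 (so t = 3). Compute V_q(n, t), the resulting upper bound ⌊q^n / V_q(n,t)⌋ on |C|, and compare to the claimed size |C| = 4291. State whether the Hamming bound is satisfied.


V_q(n, t) = 11485, q^n = 48828125, Hamming bound = 4251, |C| = 4291 > bound (violated).

Step 1: Compute V_q(n, t) = Σ_{j=0}^3 C(n, j) (q−1)^j.
  j = 0: C(11,0)·(4)^0 = 1·1 = 1.
  j = 1: C(11,1)·(4)^1 = 11·4 = 44.
  j = 2: C(11,2)·(4)^2 = 55·16 = 880.
  j = 3: C(11,3)·(4)^3 = 165·64 = 10560.
  V_q(n, t) = 1 + 44 + 880 + 10560 = 11485.
Step 2: q^n = 5^11 = 48828125.
Step 3: Hamming bound ⌊q^n / V_q(n,t)⌋ = ⌊48828125/11485⌋ = 4251.
Step 4: Compare |C| = 4291 to 4251: violated.
The claimed |C| lies above the Hamming bound, so no 5-ary code of length 11 with d ≥ 7 can have 4291 codewords.


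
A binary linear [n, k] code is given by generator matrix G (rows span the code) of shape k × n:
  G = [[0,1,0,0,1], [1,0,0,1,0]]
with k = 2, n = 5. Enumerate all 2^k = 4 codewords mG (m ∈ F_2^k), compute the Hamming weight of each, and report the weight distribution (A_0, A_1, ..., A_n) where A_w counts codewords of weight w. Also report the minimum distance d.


Weight distribution: A_0 = 1, A_2 = 2, A_4 = 1. Minimum distance d = 2.

Enumerate all 2^2 = 4 messages m ∈ F_2^2.
For each, compute codeword c = mG in F_2^5, then tally its weight.
  m = 00 → c = 00000, weight = 0.
  m = 10 → c = 01001, weight = 2.
  m = 01 → c = 10010, weight = 2.
  m = 11 → c = 11011, weight = 4.
Tally weights:
  weight 0: 1 codewords.
  weight 2: 2 codewords.
  weight 4: 1 codewords.
Minimum distance d = smallest w > 0 with A_w > 0 = 2.
Sanity: Σ A_w = 4 = 2^2 = 4 ✓.


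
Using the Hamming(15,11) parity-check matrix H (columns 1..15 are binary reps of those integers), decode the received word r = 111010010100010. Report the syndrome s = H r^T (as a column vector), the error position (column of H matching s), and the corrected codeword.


s = (1, 0, 0, 1)^T, error position = 9, corrected codeword c = 111010011100010

Compute s = H r^T mod 2 one row at a time:
  s_1 = 1 + 0 + 1 + 0 + 0 + 0 + 1 + 0 = 3 ≡ 1 (mod 2).
  s_2 = 0 + 1 + 0 + 0 + 0 + 0 + 1 + 0 = 2 ≡ 0 (mod 2).
  s_3 = 1 + 1 + 0 + 0 + 1 + 0 + 1 + 0 = 4 ≡ 0 (mod 2).
  s_4 = 1 + 1 + 1 + 0 + 0 + 0 + 0 + 0 = 3 ≡ 1 (mod 2).
s = (1, 0, 0, 1)^T — this equals column 9 of H (binary 1001), so error is at position 9.
Correct: flip bit 9 of r = 111010010100010 to get c = 111010011100010.


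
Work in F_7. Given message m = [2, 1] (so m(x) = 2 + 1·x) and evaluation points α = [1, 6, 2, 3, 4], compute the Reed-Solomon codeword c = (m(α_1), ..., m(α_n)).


c = [3, 1, 4, 5, 6]

Message polynomial: m(x) = 2 + 1·x (mod 7).
For each evaluation point α_i, compute m(α_i) mod 7:
  α_1 = 1: Horner steps 1 → 3, so m(1) = 3.
  α_2 = 6: Horner steps 1 → 1, so m(6) = 1.
  α_3 = 2: Horner steps 1 → 4, so m(2) = 4.
  α_4 = 3: Horner steps 1 → 5, so m(3) = 5.
  α_5 = 4: Horner steps 1 → 6, so m(4) = 6.
Codeword c = [3, 1, 4, 5, 6] ∈ F_7^5.


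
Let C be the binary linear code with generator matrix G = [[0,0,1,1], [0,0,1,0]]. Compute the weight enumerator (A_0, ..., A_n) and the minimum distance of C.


Weight distribution: A_0 = 1, A_1 = 2, A_2 = 1. Minimum distance d = 1.

Enumerate all 2^2 = 4 messages m ∈ F_2^2.
For each, compute codeword c = mG in F_2^4, then tally its weight.
  m = 00 → c = 0000, weight = 0.
  m = 10 → c = 0011, weight = 2.
  m = 01 → c = 0010, weight = 1.
  m = 11 → c = 0001, weight = 1.
Tally weights:
  weight 0: 1 codewords.
  weight 1: 2 codewords.
  weight 2: 1 codewords.
Minimum distance d = smallest w > 0 with A_w > 0 = 1.
Sanity: Σ A_w = 4 = 2^2 = 4 ✓.


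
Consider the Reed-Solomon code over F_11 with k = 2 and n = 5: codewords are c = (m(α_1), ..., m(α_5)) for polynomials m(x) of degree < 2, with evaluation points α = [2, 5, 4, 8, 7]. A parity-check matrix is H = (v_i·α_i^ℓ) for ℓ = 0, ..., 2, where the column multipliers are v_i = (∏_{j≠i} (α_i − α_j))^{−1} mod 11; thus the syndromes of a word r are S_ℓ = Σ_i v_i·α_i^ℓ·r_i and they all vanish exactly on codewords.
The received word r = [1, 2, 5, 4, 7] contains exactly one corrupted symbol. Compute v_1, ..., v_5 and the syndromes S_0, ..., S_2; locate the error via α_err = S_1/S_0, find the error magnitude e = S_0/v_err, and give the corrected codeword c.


S = (3, 6, 1), error at position 1, error magnitude e = 1, c = [0, 2, 5, 4, 7].

Step 1: column multipliers v_i = (∏_{j≠i}(α_i − α_j))^{−1} mod 11.
  i = 1 (α = 2): (2−5)(2−4)(2−8)(2−7) = (−3)·(−2)·(−6)·(−5) = 180 ≡ 4, so v_1 = 4^{−1} = 3 (mod 11).
  i = 2 (α = 5): (5−2)(5−4)(5−8)(5−7) = 3·1·(−3)·(−2) = 18 ≡ 7, so v_2 = 7^{−1} = 8 (mod 11).
  i = 3 (α = 4): (4−2)(4−5)(4−8)(4−7) = 2·(−1)·(−4)·(−3) = −24 ≡ 9, so v_3 = 9^{−1} = 5 (mod 11).
  i = 4 (α = 8): (8−2)(8−5)(8−4)(8−7) = 6·3·4·1 = 72 ≡ 6, so v_4 = 6^{−1} = 2 (mod 11).
  i = 5 (α = 7): (7−2)(7−5)(7−4)(7−8) = 5·2·3·(−1) = −30 ≡ 3, so v_5 = 3^{−1} = 4 (mod 11).
  v = [3, 8, 5, 2, 4].
Step 2: syndromes of r = [1, 2, 5, 4, 7] (all sums mod 11).
  S_0 = Σ v_i r_i = 3·1 + 8·2 + 5·5 + 2·4 + 4·7 = 80 ≡ 3.
  S_1 = Σ v_i α_i r_i = 3·2·1 + 8·5·2 + 5·4·5 + 2·8·4 + 4·7·7 = 446 ≡ 6.
  α_i^2 mod 11 = [4, 3, 5, 9, 5].
  S_2 = Σ v_i α_i^2 r_i = 3·4·1 + 8·3·2 + 5·5·5 + 2·9·4 + 4·5·7 = 397 ≡ 1.
  S = (3, 6, 1) ≠ 0, so r is not a codeword (an error is present).
Step 3: locate the error. For a single error e at position i, S_ℓ = v_i·e·α_i^ℓ, so α_err = S_1/S_0.
  S_0^{−1} = 3^{−1} = 4 (mod 11), so α_err = 6·4 = 24 ≡ 2 = α_1. Error position i = 1.
  Consistency check: S_2/S_1 = 1·2 = 2 ≡ 2 = α_err ✓ (single-error assumption holds).
Step 4: error magnitude e = S_0/v_1 = S_0·∏_{j≠1}(α_1 − α_j) = 3·4 = 12 ≡ 1 (mod 11).
Step 5: correct position 1: c_1 = r_1 − e = 1 − 1 ≡ 0 (mod 11). Hence c = [0, 2, 5, 4, 7].
  Check: interpolating c through the α_i gives m(x) = 6 + 8·x (degree < 2) with m(α_i) = c_i for every i, so c is indeed a codeword.


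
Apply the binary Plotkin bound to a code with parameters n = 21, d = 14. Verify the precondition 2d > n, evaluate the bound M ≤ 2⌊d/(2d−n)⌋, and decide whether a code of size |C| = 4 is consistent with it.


Plotkin bound M ≤ 4; given |C| = 4 ≤ bound (satisfied).

Check applicability: 2d = 28, n = 21.
2d − n = 7 > 0, so Plotkin applies.
Compute d/(2d−n) = 14/7 ≈ 2.0000.
⌊d/(2d−n)⌋ = 2.
Plotkin bound: M ≤ 2·2 = 4.
Given |C| = 4, check: satisfied.
This |C| is at the Plotkin bound.


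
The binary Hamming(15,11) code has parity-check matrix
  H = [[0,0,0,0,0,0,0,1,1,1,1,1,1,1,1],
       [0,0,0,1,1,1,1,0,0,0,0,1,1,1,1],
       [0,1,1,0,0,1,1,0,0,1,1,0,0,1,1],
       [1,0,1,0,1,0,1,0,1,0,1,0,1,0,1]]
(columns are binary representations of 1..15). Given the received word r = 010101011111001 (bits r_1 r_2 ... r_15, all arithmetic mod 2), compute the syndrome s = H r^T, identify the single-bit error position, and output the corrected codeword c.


s = (0, 0, 1, 1)^T, error position = 3, corrected codeword c = 011101011111001

Compute s = H r^T mod 2 one row at a time:
  s_1 = 1 + 1 + 1 + 1 + 1 + 0 + 0 + 1 = 6 ≡ 0 (mod 2).
  s_2 = 1 + 0 + 1 + 0 + 1 + 0 + 0 + 1 = 4 ≡ 0 (mod 2).
  s_3 = 1 + 0 + 1 + 0 + 1 + 1 + 0 + 1 = 5 ≡ 1 (mod 2).
  s_4 = 0 + 0 + 0 + 0 + 1 + 1 + 0 + 1 = 3 ≡ 1 (mod 2).
s = (0, 0, 1, 1)^T — this equals column 3 of H (binary 0011), so error is at position 3.
Correct: flip bit 3 of r = 010101011111001 to get c = 011101011111001.


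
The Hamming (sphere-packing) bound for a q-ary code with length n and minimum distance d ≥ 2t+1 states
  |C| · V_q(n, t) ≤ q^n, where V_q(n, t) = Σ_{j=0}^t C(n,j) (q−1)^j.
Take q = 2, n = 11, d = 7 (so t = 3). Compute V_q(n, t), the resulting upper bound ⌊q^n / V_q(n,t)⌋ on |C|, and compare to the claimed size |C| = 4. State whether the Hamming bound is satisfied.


V_q(n, t) = 232, q^n = 2048, Hamming bound = 8, |C| = 4 ≤ bound (satisfied).

Step 1: Compute V_q(n, t) = Σ_{j=0}^3 C(n, j) (q−1)^j.
  j = 0: C(11,0)·(1)^0 = 1·1 = 1.
  j = 1: C(11,1)·(1)^1 = 11·1 = 11.
  j = 2: C(11,2)·(1)^2 = 55·1 = 55.
  j = 3: C(11,3)·(1)^3 = 165·1 = 165.
  V_q(n, t) = 1 + 11 + 55 + 165 = 232.
Step 2: q^n = 2^11 = 2048.
Step 3: Hamming bound ⌊q^n / V_q(n,t)⌋ = ⌊2048/232⌋ = 8.
Step 4: Compare |C| = 4 to 8: satisfied.
The claimed |C| lies below the Hamming bound.


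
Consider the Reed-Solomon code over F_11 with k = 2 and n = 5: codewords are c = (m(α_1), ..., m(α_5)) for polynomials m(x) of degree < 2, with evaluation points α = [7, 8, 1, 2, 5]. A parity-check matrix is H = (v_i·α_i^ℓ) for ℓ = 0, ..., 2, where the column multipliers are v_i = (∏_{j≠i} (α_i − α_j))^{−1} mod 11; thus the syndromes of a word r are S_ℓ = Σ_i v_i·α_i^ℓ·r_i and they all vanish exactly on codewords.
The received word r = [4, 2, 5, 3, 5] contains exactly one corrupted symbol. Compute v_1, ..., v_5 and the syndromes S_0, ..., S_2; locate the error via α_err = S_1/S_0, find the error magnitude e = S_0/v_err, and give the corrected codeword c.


S = (5, 3, 4), error at position 5, error magnitude e = 8, c = [4, 2, 5, 3, 8].

Step 1: column multipliers v_i = (∏_{j≠i}(α_i − α_j))^{−1} mod 11.
  i = 1 (α = 7): (7−8)(7−1)(7−2)(7−5) = (−1)·6·5·2 = −60 ≡ 6, so v_1 = 6^{−1} = 2 (mod 11).
  i = 2 (α = 8): (8−7)(8−1)(8−2)(8−5) = 1·7·6·3 = 126 ≡ 5, so v_2 = 5^{−1} = 9 (mod 11).
  i = 3 (α = 1): (1−7)(1−8)(1−2)(1−5) = (−6)·(−7)·(−1)·(−4) = 168 ≡ 3, so v_3 = 3^{−1} = 4 (mod 11).
  i = 4 (α = 2): (2−7)(2−8)(2−1)(2−5) = (−5)·(−6)·1·(−3) = −90 ≡ 9, so v_4 = 9^{−1} = 5 (mod 11).
  i = 5 (α = 5): (5−7)(5−8)(5−1)(5−2) = (−2)·(−3)·4·3 = 72 ≡ 6, so v_5 = 6^{−1} = 2 (mod 11).
  v = [2, 9, 4, 5, 2].
Step 2: syndromes of r = [4, 2, 5, 3, 5] (all sums mod 11).
  S_0 = Σ v_i r_i = 2·4 + 9·2 + 4·5 + 5·3 + 2·5 = 71 ≡ 5.
  S_1 = Σ v_i α_i r_i = 2·7·4 + 9·8·2 + 4·1·5 + 5·2·3 + 2·5·5 = 300 ≡ 3.
  α_i^2 mod 11 = [5, 9, 1, 4, 3].
  S_2 = Σ v_i α_i^2 r_i = 2·5·4 + 9·9·2 + 4·1·5 + 5·4·3 + 2·3·5 = 312 ≡ 4.
  S = (5, 3, 4) ≠ 0, so r is not a codeword (an error is present).
Step 3: locate the error. For a single error e at position i, S_ℓ = v_i·e·α_i^ℓ, so α_err = S_1/S_0.
  S_0^{−1} = 5^{−1} = 9 (mod 11), so α_err = 3·9 = 27 ≡ 5 = α_5. Error position i = 5.
  Consistency check: S_2/S_1 = 4·4 = 16 ≡ 5 = α_err ✓ (single-error assumption holds).
Step 4: error magnitude e = S_0/v_5 = S_0·∏_{j≠5}(α_5 − α_j) = 5·6 = 30 ≡ 8 (mod 11).
Step 5: correct position 5: c_5 = r_5 − e = 5 − 8 ≡ 8 (mod 11). Hence c = [4, 2, 5, 3, 8].
  Check: interpolating c through the α_i gives m(x) = 7 + 9·x (degree < 2) with m(α_i) = c_i for every i, so c is indeed a codeword.


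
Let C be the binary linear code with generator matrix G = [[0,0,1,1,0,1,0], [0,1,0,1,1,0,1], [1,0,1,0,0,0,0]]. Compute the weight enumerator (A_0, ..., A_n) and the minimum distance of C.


Weight distribution: A_0 = 1, A_2 = 1, A_3 = 2, A_4 = 1, A_5 = 2, A_6 = 1. Minimum distance d = 2.

Enumerate all 2^3 = 8 messages m ∈ F_2^3.
For each, compute codeword c = mG in F_2^7, then tally its weight.
  m = 000 → c = 0000000, weight = 0.
  m = 100 → c = 0011010, weight = 3.
  m = 010 → c = 0101101, weight = 4.
  m = 110 → c = 0110111, weight = 5.
  m = 001 → c = 1010000, weight = 2.
  m = 101 → c = 1001010, weight = 3.
  m = 011 → c = 1111101, weight = 6.
  m = 111 → c = 1100111, weight = 5.
Tally weights:
  weight 0: 1 codewords.
  weight 2: 1 codewords.
  weight 3: 2 codewords.
  weight 4: 1 codewords.
  weight 5: 2 codewords.
  weight 6: 1 codewords.
Minimum distance d = smallest w > 0 with A_w > 0 = 2.
Sanity: Σ A_w = 8 = 2^3 = 8 ✓.


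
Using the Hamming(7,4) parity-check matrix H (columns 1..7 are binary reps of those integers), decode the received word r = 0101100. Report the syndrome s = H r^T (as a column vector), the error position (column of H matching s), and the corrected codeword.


s = (0, 1, 1)^T, error position = 3, corrected codeword c = 0111100

Compute s = H r^T mod 2 one row at a time:
  s_1 = 1 + 1 + 0 + 0 = 2 ≡ 0 (mod 2).
  s_2 = 1 + 0 + 0 + 0 = 1 ≡ 1 (mod 2).
  s_3 = 0 + 0 + 1 + 0 = 1 ≡ 1 (mod 2).
s = (0, 1, 1)^T — this equals column 3 of H (binary 011), so error is at position 3.
Correct: flip bit 3 of r = 0101100 to get c = 0111100.


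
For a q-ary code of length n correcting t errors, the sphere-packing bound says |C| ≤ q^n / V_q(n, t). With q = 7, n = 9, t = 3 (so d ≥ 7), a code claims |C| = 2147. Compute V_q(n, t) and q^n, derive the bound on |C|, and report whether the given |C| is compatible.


V_q(n, t) = 19495, q^n = 40353607, Hamming bound = 2069, |C| = 2147 > bound (violated).

Step 1: Compute V_q(n, t) = Σ_{j=0}^3 C(n, j) (q−1)^j.
  j = 0: C(9,0)·(6)^0 = 1·1 = 1.
  j = 1: C(9,1)·(6)^1 = 9·6 = 54.
  j = 2: C(9,2)·(6)^2 = 36·36 = 1296.
  j = 3: C(9,3)·(6)^3 = 84·216 = 18144.
  V_q(n, t) = 1 + 54 + 1296 + 18144 = 19495.
Step 2: q^n = 7^9 = 40353607.
Step 3: Hamming bound ⌊q^n / V_q(n,t)⌋ = ⌊40353607/19495⌋ = 2069.
Step 4: Compare |C| = 2147 to 2069: violated.
The claimed |C| lies above the Hamming bound, so no 7-ary code of length 9 with d ≥ 7 can have 2147 codewords.


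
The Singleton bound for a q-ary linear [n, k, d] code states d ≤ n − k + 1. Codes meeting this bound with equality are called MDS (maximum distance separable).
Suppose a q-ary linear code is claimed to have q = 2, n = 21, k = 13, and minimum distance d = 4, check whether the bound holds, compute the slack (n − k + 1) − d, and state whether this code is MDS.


Singleton RHS = n − k + 1 = 9, slack = 5, bound satisfied, not MDS.

Singleton bound: d ≤ n − k + 1.
Here n = 21, k = 13, so n − k + 1 = 9.
Given d = 4, check d ≤ 9: YES.
Slack = (n − k + 1) − d = 5.
The code is NOT MDS (slack = 5 > 0).
Description: the claimed parameters are [21, 13, 4]_2; such a code would be non-MDS.


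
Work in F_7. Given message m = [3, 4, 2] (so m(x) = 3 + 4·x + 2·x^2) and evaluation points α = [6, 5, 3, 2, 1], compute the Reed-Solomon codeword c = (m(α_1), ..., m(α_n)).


c = [1, 3, 5, 5, 2]

Message polynomial: m(x) = 3 + 4·x + 2·x^2 (mod 7).
For each evaluation point α_i, compute m(α_i) mod 7:
  α_1 = 6: Horner steps 2 → 2 → 1, so m(6) = 1.
  α_2 = 5: Horner steps 2 → 0 → 3, so m(5) = 3.
  α_3 = 3: Horner steps 2 → 3 → 5, so m(3) = 5.
  α_4 = 2: Horner steps 2 → 1 → 5, so m(2) = 5.
  α_5 = 1: Horner steps 2 → 6 → 2, so m(1) = 2.
Codeword c = [1, 3, 5, 5, 2] ∈ F_7^5.


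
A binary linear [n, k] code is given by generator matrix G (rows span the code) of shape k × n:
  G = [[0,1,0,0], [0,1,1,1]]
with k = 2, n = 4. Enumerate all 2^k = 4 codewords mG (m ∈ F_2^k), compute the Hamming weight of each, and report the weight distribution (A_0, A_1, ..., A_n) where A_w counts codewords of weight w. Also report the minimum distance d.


Weight distribution: A_0 = 1, A_1 = 1, A_2 = 1, A_3 = 1. Minimum distance d = 1.

Enumerate all 2^2 = 4 messages m ∈ F_2^2.
For each, compute codeword c = mG in F_2^4, then tally its weight.
  m = 00 → c = 0000, weight = 0.
  m = 10 → c = 0100, weight = 1.
  m = 01 → c = 0111, weight = 3.
  m = 11 → c = 0011, weight = 2.
Tally weights:
  weight 0: 1 codewords.
  weight 1: 1 codewords.
  weight 2: 1 codewords.
  weight 3: 1 codewords.
Minimum distance d = smallest w > 0 with A_w > 0 = 1.
Sanity: Σ A_w = 4 = 2^2 = 4 ✓.


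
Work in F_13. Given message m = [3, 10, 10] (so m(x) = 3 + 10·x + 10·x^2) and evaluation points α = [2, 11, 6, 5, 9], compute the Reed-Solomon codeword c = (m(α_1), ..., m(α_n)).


c = [11, 10, 7, 4, 6]

Message polynomial: m(x) = 3 + 10·x + 10·x^2 (mod 13).
For each evaluation point α_i, compute m(α_i) mod 13:
  α_1 = 2: Horner steps 10 → 4 → 11, so m(2) = 11.
  α_2 = 11: Horner steps 10 → 3 → 10, so m(11) = 10.
  α_3 = 6: Horner steps 10 → 5 → 7, so m(6) = 7.
  α_4 = 5: Horner steps 10 → 8 → 4, so m(5) = 4.
  α_5 = 9: Horner steps 10 → 9 → 6, so m(9) = 6.
Codeword c = [11, 10, 7, 4, 6] ∈ F_13^5.


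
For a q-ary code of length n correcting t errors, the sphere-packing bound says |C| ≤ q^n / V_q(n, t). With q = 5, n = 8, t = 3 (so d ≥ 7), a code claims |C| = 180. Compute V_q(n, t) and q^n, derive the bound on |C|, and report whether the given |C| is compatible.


V_q(n, t) = 4065, q^n = 390625, Hamming bound = 96, |C| = 180 > bound (violated).

Step 1: Compute V_q(n, t) = Σ_{j=0}^3 C(n, j) (q−1)^j.
  j = 0: C(8,0)·(4)^0 = 1·1 = 1.
  j = 1: C(8,1)·(4)^1 = 8·4 = 32.
  j = 2: C(8,2)·(4)^2 = 28·16 = 448.
  j = 3: C(8,3)·(4)^3 = 56·64 = 3584.
  V_q(n, t) = 1 + 32 + 448 + 3584 = 4065.
Step 2: q^n = 5^8 = 390625.
Step 3: Hamming bound ⌊q^n / V_q(n,t)⌋ = ⌊390625/4065⌋ = 96.
Step 4: Compare |C| = 180 to 96: violated.
The claimed |C| lies above the Hamming bound, so no 5-ary code of length 8 with d ≥ 7 can have 180 codewords.


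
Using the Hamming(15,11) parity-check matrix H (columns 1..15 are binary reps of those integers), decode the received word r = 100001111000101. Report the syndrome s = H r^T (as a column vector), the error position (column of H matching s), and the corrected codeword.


s = (0, 0, 1, 1)^T, error position = 3, corrected codeword c = 101001111000101

Compute s = H r^T mod 2 one row at a time:
  s_1 = 1 + 1 + 0 + 0 + 0 + 1 + 0 + 1 = 4 ≡ 0 (mod 2).
  s_2 = 0 + 0 + 1 + 1 + 0 + 1 + 0 + 1 = 4 ≡ 0 (mod 2).
  s_3 = 0 + 0 + 1 + 1 + 0 + 0 + 0 + 1 = 3 ≡ 1 (mod 2).
  s_4 = 1 + 0 + 0 + 1 + 1 + 0 + 1 + 1 = 5 ≡ 1 (mod 2).
s = (0, 0, 1, 1)^T — this equals column 3 of H (binary 0011), so error is at position 3.
Correct: flip bit 3 of r = 100001111000101 to get c = 101001111000101.


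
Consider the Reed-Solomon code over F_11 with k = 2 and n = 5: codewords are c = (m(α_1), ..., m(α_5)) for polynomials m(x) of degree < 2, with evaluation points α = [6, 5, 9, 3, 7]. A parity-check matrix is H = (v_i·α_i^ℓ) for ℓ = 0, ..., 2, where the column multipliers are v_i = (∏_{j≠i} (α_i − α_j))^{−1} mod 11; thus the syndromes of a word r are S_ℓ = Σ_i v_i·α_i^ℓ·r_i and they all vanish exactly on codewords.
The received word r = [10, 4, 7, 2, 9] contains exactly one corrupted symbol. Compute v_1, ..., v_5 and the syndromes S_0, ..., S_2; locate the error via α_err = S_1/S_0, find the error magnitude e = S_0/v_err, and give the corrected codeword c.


S = (8, 7, 2), error at position 2, error magnitude e = 4, c = [10, 0, 7, 2, 9].

Step 1: column multipliers v_i = (∏_{j≠i}(α_i − α_j))^{−1} mod 11.
  i = 1 (α = 6): (6−5)(6−9)(6−3)(6−7) = 1·(−3)·3·(−1) = 9 ≡ 9, so v_1 = 9^{−1} = 5 (mod 11).
  i = 2 (α = 5): (5−6)(5−9)(5−3)(5−7) = (−1)·(−4)·2·(−2) = −16 ≡ 6, so v_2 = 6^{−1} = 2 (mod 11).
  i = 3 (α = 9): (9−6)(9−5)(9−3)(9−7) = 3·4·6·2 = 144 ≡ 1, so v_3 = 1^{−1} = 1 (mod 11).
  i = 4 (α = 3): (3−6)(3−5)(3−9)(3−7) = (−3)·(−2)·(−6)·(−4) = 144 ≡ 1, so v_4 = 1^{−1} = 1 (mod 11).
  i = 5 (α = 7): (7−6)(7−5)(7−9)(7−3) = 1·2·(−2)·4 = −16 ≡ 6, so v_5 = 6^{−1} = 2 (mod 11).
  v = [5, 2, 1, 1, 2].
Step 2: syndromes of r = [10, 4, 7, 2, 9] (all sums mod 11).
  S_0 = Σ v_i r_i = 5·10 + 2·4 + 1·7 + 1·2 + 2·9 = 85 ≡ 8.
  S_1 = Σ v_i α_i r_i = 5·6·10 + 2·5·4 + 1·9·7 + 1·3·2 + 2·7·9 = 535 ≡ 7.
  α_i^2 mod 11 = [3, 3, 4, 9, 5].
  S_2 = Σ v_i α_i^2 r_i = 5·3·10 + 2·3·4 + 1·4·7 + 1·9·2 + 2·5·9 = 310 ≡ 2.
  S = (8, 7, 2) ≠ 0, so r is not a codeword (an error is present).
Step 3: locate the error. For a single error e at position i, S_ℓ = v_i·e·α_i^ℓ, so α_err = S_1/S_0.
  S_0^{−1} = 8^{−1} = 7 (mod 11), so α_err = 7·7 = 49 ≡ 5 = α_2. Error position i = 2.
  Consistency check: S_2/S_1 = 2·8 = 16 ≡ 5 = α_err ✓ (single-error assumption holds).
Step 4: error magnitude e = S_0/v_2 = S_0·∏_{j≠2}(α_2 − α_j) = 8·6 = 48 ≡ 4 (mod 11).
Step 5: correct position 2: c_2 = r_2 − e = 4 − 4 ≡ 0 (mod 11). Hence c = [10, 0, 7, 2, 9].
  Check: interpolating c through the α_i gives m(x) = 5 + 10·x (degree < 2) with m(α_i) = c_i for every i, so c is indeed a codeword.


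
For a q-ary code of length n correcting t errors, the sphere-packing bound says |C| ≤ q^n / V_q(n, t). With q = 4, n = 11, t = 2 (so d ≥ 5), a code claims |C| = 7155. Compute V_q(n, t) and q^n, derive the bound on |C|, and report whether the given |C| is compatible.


V_q(n, t) = 529, q^n = 4194304, Hamming bound = 7928, |C| = 7155 ≤ bound (satisfied).

Step 1: Compute V_q(n, t) = Σ_{j=0}^2 C(n, j) (q−1)^j.
  j = 0: C(11,0)·(3)^0 = 1·1 = 1.
  j = 1: C(11,1)·(3)^1 = 11·3 = 33.
  j = 2: C(11,2)·(3)^2 = 55·9 = 495.
  V_q(n, t) = 1 + 33 + 495 = 529.
Step 2: q^n = 4^11 = 4194304.
Step 3: Hamming bound ⌊q^n / V_q(n,t)⌋ = ⌊4194304/529⌋ = 7928.
Step 4: Compare |C| = 7155 to 7928: satisfied.
The claimed |C| lies below the Hamming bound.


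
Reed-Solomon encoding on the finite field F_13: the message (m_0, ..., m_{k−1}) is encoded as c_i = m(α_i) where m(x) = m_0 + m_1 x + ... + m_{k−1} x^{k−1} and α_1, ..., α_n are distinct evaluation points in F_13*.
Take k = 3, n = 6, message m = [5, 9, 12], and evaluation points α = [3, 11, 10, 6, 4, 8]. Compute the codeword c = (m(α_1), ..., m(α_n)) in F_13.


c = [10, 9, 8, 10, 12, 0]

Message polynomial: m(x) = 5 + 9·x + 12·x^2 (mod 13).
For each evaluation point α_i, compute m(α_i) mod 13:
  α_1 = 3: Horner steps 12 → 6 → 10, so m(3) = 10.
  α_2 = 11: Horner steps 12 → 11 → 9, so m(11) = 9.
  α_3 = 10: Horner steps 12 → 12 → 8, so m(10) = 8.
  α_4 = 6: Horner steps 12 → 3 → 10, so m(6) = 10.
  α_5 = 4: Horner steps 12 → 5 → 12, so m(4) = 12.
  α_6 = 8: Horner steps 12 → 1 → 0, so m(8) = 0.
Codeword c = [10, 9, 8, 10, 12, 0] ∈ F_13^6.


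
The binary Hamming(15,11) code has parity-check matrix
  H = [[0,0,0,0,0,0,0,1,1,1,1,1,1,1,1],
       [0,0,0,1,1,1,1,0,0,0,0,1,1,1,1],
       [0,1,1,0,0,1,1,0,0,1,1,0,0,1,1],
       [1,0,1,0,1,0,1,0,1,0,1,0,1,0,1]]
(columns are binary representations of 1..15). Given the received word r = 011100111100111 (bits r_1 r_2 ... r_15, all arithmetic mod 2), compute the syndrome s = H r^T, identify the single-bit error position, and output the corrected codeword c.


s = (0, 1, 0, 1)^T, error position = 5, corrected codeword c = 011110111100111

Compute s = H r^T mod 2 one row at a time:
  s_1 = 1 + 1 + 1 + 0 + 0 + 1 + 1 + 1 = 6 ≡ 0 (mod 2).
  s_2 = 1 + 0 + 0 + 1 + 0 + 1 + 1 + 1 = 5 ≡ 1 (mod 2).
  s_3 = 1 + 1 + 0 + 1 + 1 + 0 + 1 + 1 = 6 ≡ 0 (mod 2).
  s_4 = 0 + 1 + 0 + 1 + 1 + 0 + 1 + 1 = 5 ≡ 1 (mod 2).
s = (0, 1, 0, 1)^T — this equals column 5 of H (binary 0101), so error is at position 5.
Correct: flip bit 5 of r = 011100111100111 to get c = 011110111100111.


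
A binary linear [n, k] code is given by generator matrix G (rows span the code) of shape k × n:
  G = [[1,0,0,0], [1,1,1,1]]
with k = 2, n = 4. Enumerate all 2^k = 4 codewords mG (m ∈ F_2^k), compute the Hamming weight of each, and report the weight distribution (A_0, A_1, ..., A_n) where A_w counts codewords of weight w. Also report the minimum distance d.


Weight distribution: A_0 = 1, A_1 = 1, A_3 = 1, A_4 = 1. Minimum distance d = 1.

Enumerate all 2^2 = 4 messages m ∈ F_2^2.
For each, compute codeword c = mG in F_2^4, then tally its weight.
  m = 00 → c = 0000, weight = 0.
  m = 10 → c = 1000, weight = 1.
  m = 01 → c = 1111, weight = 4.
  m = 11 → c = 0111, weight = 3.
Tally weights:
  weight 0: 1 codewords.
  weight 1: 1 codewords.
  weight 3: 1 codewords.
  weight 4: 1 codewords.
Minimum distance d = smallest w > 0 with A_w > 0 = 1.
Sanity: Σ A_w = 4 = 2^2 = 4 ✓.


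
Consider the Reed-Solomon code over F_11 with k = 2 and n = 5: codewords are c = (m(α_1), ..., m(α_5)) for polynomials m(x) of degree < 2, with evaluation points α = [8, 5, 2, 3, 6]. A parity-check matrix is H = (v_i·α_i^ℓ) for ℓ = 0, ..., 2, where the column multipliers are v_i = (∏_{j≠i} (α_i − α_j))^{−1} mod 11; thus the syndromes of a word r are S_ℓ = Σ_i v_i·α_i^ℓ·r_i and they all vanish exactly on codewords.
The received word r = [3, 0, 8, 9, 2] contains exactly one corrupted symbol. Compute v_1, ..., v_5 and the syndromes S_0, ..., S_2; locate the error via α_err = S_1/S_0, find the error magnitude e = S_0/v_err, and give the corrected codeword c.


S = (5, 8, 4), error at position 5, error magnitude e = 1, c = [3, 0, 8, 9, 1].

Step 1: column multipliers v_i = (∏_{j≠i}(α_i − α_j))^{−1} mod 11.
  i = 1 (α = 8): (8−5)(8−2)(8−3)(8−6) = 3·6·5·2 = 180 ≡ 4, so v_1 = 4^{−1} = 3 (mod 11).
  i = 2 (α = 5): (5−8)(5−2)(5−3)(5−6) = (−3)·3·2·(−1) = 18 ≡ 7, so v_2 = 7^{−1} = 8 (mod 11).
  i = 3 (α = 2): (2−8)(2−5)(2−3)(2−6) = (−6)·(−3)·(−1)·(−4) = 72 ≡ 6, so v_3 = 6^{−1} = 2 (mod 11).
  i = 4 (α = 3): (3−8)(3−5)(3−2)(3−6) = (−5)·(−2)·1·(−3) = −30 ≡ 3, so v_4 = 3^{−1} = 4 (mod 11).
  i = 5 (α = 6): (6−8)(6−5)(6−2)(6−3) = (−2)·1·4·3 = −24 ≡ 9, so v_5 = 9^{−1} = 5 (mod 11).
  v = [3, 8, 2, 4, 5].
Step 2: syndromes of r = [3, 0, 8, 9, 2] (all sums mod 11).
  S_0 = Σ v_i r_i = 3·3 + 8·0 + 2·8 + 4·9 + 5·2 = 71 ≡ 5.
  S_1 = Σ v_i α_i r_i = 3·8·3 + 8·5·0 + 2·2·8 + 4·3·9 + 5·6·2 = 272 ≡ 8.
  α_i^2 mod 11 = [9, 3, 4, 9, 3].
  S_2 = Σ v_i α_i^2 r_i = 3·9·3 + 8·3·0 + 2·4·8 + 4·9·9 + 5·3·2 = 499 ≡ 4.
  S = (5, 8, 4) ≠ 0, so r is not a codeword (an error is present).
Step 3: locate the error. For a single error e at position i, S_ℓ = v_i·e·α_i^ℓ, so α_err = S_1/S_0.
  S_0^{−1} = 5^{−1} = 9 (mod 11), so α_err = 8·9 = 72 ≡ 6 = α_5. Error position i = 5.
  Consistency check: S_2/S_1 = 4·7 = 28 ≡ 6 = α_err ✓ (single-error assumption holds).
Step 4: error magnitude e = S_0/v_5 = S_0·∏_{j≠5}(α_5 − α_j) = 5·9 = 45 ≡ 1 (mod 11).
Step 5: correct position 5: c_5 = r_5 − e = 2 − 1 ≡ 1 (mod 11). Hence c = [3, 0, 8, 9, 1].
  Check: interpolating c through the α_i gives m(x) = 6 + 1·x (degree < 2) with m(α_i) = c_i for every i, so c is indeed a codeword.


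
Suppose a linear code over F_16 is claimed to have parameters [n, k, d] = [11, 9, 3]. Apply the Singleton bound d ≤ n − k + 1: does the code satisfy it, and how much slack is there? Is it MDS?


Singleton RHS = n − k + 1 = 3, slack = 0, bound satisfied, MDS.

Singleton bound: d ≤ n − k + 1.
Here n = 11, k = 9, so n − k + 1 = 3.
Given d = 3, check d ≤ 3: YES.
Slack = (n − k + 1) − d = 0.
The code is MDS (slack = 0).
Description: the claimed parameters are [11, 9, 3]_16; such a code would be MDS (meets Singleton bound).


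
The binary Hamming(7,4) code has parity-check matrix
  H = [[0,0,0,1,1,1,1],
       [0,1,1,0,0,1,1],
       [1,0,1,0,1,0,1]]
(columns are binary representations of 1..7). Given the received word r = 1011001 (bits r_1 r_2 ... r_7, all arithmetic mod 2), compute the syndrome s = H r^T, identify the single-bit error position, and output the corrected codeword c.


s = (0, 0, 1)^T, error position = 1, corrected codeword c = 0011001

Compute s = H r^T mod 2 one row at a time:
  s_1 = 1 + 0 + 0 + 1 = 2 ≡ 0 (mod 2).
  s_2 = 0 + 1 + 0 + 1 = 2 ≡ 0 (mod 2).
  s_3 = 1 + 1 + 0 + 1 = 3 ≡ 1 (mod 2).
s = (0, 0, 1)^T — this equals column 1 of H (binary 001), so error is at position 1.
Correct: flip bit 1 of r = 1011001 to get c = 0011001.


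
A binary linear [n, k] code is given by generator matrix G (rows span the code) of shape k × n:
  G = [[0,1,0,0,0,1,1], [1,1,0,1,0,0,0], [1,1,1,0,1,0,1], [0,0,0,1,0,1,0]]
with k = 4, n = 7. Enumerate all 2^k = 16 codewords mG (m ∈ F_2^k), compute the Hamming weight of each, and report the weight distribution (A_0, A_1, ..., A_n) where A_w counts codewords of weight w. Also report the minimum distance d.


Weight distribution: A_0 = 1, A_2 = 2, A_3 = 5, A_4 = 5, A_5 = 2, A_7 = 1. Minimum distance d = 2.

Enumerate all 2^4 = 16 messages m ∈ F_2^4.
For each, compute codeword c = mG in F_2^7, then tally its weight.
  m = 0000 → c = 0000000, weight = 0.
  m = 1000 → c = 0100011, weight = 3.
  m = 0100 → c = 1101000, weight = 3.
  m = 1100 → c = 1001011, weight = 4.
  m = 0010 → c = 1110101, weight = 5.
  m = 1010 → c = 1010110, weight = 4.
  m = 0110 → c = 0011101, weight = 4.
  m = 1110 → c = 0111110, weight = 5.
  m = 0001 → c = 0001010, weight = 2.
  m = 1001 → c = 0101001, weight = 3.
  m = 0101 → c = 1100010, weight = 3.
  m = 1101 → c = 1000001, weight = 2.
  m = 0011 → c = 1111111, weight = 7.
  m = 1011 → c = 1011100, weight = 4.
  m = 0111 → c = 0010111, weight = 4.
  m = 1111 → c = 0110100, weight = 3.
Tally weights:
  weight 0: 1 codewords.
  weight 2: 2 codewords.
  weight 3: 5 codewords.
  weight 4: 5 codewords.
  weight 5: 2 codewords.
  weight 7: 1 codewords.
Minimum distance d = smallest w > 0 with A_w > 0 = 2.
Sanity: Σ A_w = 16 = 2^4 = 16 ✓.


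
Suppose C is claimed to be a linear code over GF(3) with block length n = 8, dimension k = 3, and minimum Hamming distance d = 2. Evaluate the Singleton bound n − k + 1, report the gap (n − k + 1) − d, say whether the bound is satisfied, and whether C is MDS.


Singleton RHS = n − k + 1 = 6, slack = 4, bound satisfied, not MDS.

Singleton bound: d ≤ n − k + 1.
Here n = 8, k = 3, so n − k + 1 = 6.
Given d = 2, check d ≤ 6: YES.
Slack = (n − k + 1) − d = 4.
The code is NOT MDS (slack = 4 > 0).
Description: the claimed parameters are [8, 3, 2]_3; such a code would be non-MDS.


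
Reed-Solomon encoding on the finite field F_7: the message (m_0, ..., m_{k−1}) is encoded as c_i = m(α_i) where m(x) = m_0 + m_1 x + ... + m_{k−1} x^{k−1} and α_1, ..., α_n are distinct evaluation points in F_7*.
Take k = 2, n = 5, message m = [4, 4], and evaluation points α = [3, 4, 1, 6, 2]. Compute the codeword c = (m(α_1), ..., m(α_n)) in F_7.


c = [2, 6, 1, 0, 5]

Message polynomial: m(x) = 4 + 4·x (mod 7).
For each evaluation point α_i, compute m(α_i) mod 7:
  α_1 = 3: Horner steps 4 → 2, so m(3) = 2.
  α_2 = 4: Horner steps 4 → 6, so m(4) = 6.
  α_3 = 1: Horner steps 4 → 1, so m(1) = 1.
  α_4 = 6: Horner steps 4 → 0, so m(6) = 0.
  α_5 = 2: Horner steps 4 → 5, so m(2) = 5.
Codeword c = [2, 6, 1, 0, 5] ∈ F_7^5.


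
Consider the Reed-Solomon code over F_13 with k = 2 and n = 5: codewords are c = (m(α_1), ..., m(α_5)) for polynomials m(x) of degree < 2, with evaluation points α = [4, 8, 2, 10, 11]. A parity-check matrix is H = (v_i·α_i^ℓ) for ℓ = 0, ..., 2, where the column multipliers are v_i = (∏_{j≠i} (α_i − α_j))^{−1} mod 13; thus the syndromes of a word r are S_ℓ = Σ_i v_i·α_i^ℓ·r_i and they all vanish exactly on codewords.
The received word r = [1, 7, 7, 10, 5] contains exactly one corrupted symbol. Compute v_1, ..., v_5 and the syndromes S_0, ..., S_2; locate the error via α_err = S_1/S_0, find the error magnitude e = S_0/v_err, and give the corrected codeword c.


S = (8, 3, 6), error at position 3, error magnitude e = 9, c = [1, 7, 11, 10, 5].

Step 1: column multipliers v_i = (∏_{j≠i}(α_i − α_j))^{−1} mod 13.
  i = 1 (α = 4): (4−8)(4−2)(4−10)(4−11) = (−4)·2·(−6)·(−7) = −336 ≡ 2, so v_1 = 2^{−1} = 7 (mod 13).
  i = 2 (α = 8): (8−4)(8−2)(8−10)(8−11) = 4·6·(−2)·(−3) = 144 ≡ 1, so v_2 = 1^{−1} = 1 (mod 13).
  i = 3 (α = 2): (2−4)(2−8)(2−10)(2−11) = (−2)·(−6)·(−8)·(−9) = 864 ≡ 6, so v_3 = 6^{−1} = 11 (mod 13).
  i = 4 (α = 10): (10−4)(10−8)(10−2)(10−11) = 6·2·8·(−1) = −96 ≡ 8, so v_4 = 8^{−1} = 5 (mod 13).
  i = 5 (α = 11): (11−4)(11−8)(11−2)(11−10) = 7·3·9·1 = 189 ≡ 7, so v_5 = 7^{−1} = 2 (mod 13).
  v = [7, 1, 11, 5, 2].
Step 2: syndromes of r = [1, 7, 7, 10, 5] (all sums mod 13).
  S_0 = Σ v_i r_i = 7·1 + 1·7 + 11·7 + 5·10 + 2·5 = 151 ≡ 8.
  S_1 = Σ v_i α_i r_i = 7·4·1 + 1·8·7 + 11·2·7 + 5·10·10 + 2·11·5 = 848 ≡ 3.
  α_i^2 mod 13 = [3, 12, 4, 9, 4].
  S_2 = Σ v_i α_i^2 r_i = 7·3·1 + 1·12·7 + 11·4·7 + 5·9·10 + 2·4·5 = 903 ≡ 6.
  S = (8, 3, 6) ≠ 0, so r is not a codeword (an error is present).
Step 3: locate the error. For a single error e at position i, S_ℓ = v_i·e·α_i^ℓ, so α_err = S_1/S_0.
  S_0^{−1} = 8^{−1} = 5 (mod 13), so α_err = 3·5 = 15 ≡ 2 = α_3. Error position i = 3.
  Consistency check: S_2/S_1 = 6·9 = 54 ≡ 2 = α_err ✓ (single-error assumption holds).
Step 4: error magnitude e = S_0/v_3 = S_0·∏_{j≠3}(α_3 − α_j) = 8·6 = 48 ≡ 9 (mod 13).
Step 5: correct position 3: c_3 = r_3 − e = 7 − 9 ≡ 11 (mod 13). Hence c = [1, 7, 11, 10, 5].
  Check: interpolating c through the α_i gives m(x) = 8 + 8·x (degree < 2) with m(α_i) = c_i for every i, so c is indeed a codeword.


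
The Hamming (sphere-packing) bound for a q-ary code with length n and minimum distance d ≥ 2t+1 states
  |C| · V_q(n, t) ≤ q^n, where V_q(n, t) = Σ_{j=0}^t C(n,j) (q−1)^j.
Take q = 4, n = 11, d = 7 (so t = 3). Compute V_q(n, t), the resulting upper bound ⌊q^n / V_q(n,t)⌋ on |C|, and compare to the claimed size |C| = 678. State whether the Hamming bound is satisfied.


V_q(n, t) = 4984, q^n = 4194304, Hamming bound = 841, |C| = 678 ≤ bound (satisfied).

Step 1: Compute V_q(n, t) = Σ_{j=0}^3 C(n, j) (q−1)^j.
  j = 0: C(11,0)·(3)^0 = 1·1 = 1.
  j = 1: C(11,1)·(3)^1 = 11·3 = 33.
  j = 2: C(11,2)·(3)^2 = 55·9 = 495.
  j = 3: C(11,3)·(3)^3 = 165·27 = 4455.
  V_q(n, t) = 1 + 33 + 495 + 4455 = 4984.
Step 2: q^n = 4^11 = 4194304.
Step 3: Hamming bound ⌊q^n / V_q(n,t)⌋ = ⌊4194304/4984⌋ = 841.
Step 4: Compare |C| = 678 to 841: satisfied.
The claimed |C| lies below the Hamming bound.


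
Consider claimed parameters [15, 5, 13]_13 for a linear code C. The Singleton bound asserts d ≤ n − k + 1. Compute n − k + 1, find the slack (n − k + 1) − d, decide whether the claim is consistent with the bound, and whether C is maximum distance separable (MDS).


Singleton RHS = n − k + 1 = 11, slack = -2, bound violated (no such code; not MDS).

Singleton bound: d ≤ n − k + 1.
Here n = 15, k = 5, so n − k + 1 = 11.
Given d = 13, check d ≤ 11: NO.
Slack = (n − k + 1) − d = -2.
The slack is negative: d = 13 exceeds n − k + 1 = 11 by 2, so the Singleton bound is violated and no linear [15, 5, 13]_13 code can exist. In particular it is not MDS (MDS requires d = n − k + 1 exactly).
Description: the claimed parameters are [15, 5, 13]_13; such a code would be impossible (violates the Singleton bound).


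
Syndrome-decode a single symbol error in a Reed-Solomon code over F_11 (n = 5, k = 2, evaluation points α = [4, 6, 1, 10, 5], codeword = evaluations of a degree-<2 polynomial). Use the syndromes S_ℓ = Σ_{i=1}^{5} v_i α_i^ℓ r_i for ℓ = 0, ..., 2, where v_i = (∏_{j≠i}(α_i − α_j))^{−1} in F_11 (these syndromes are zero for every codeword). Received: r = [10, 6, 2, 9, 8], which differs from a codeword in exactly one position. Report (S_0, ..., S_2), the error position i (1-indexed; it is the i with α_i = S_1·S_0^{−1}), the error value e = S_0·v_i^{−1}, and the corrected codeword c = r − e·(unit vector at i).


S = (8, 8, 8), error at position 3, error magnitude e = 8, c = [10, 6, 5, 9, 8].

Step 1: column multipliers v_i = (∏_{j≠i}(α_i − α_j))^{−1} mod 11.
  i = 1 (α = 4): (4−6)(4−1)(4−10)(4−5) = (−2)·3·(−6)·(−1) = −36 ≡ 8, so v_1 = 8^{−1} = 7 (mod 11).
  i = 2 (α = 6): (6−4)(6−1)(6−10)(6−5) = 2·5·(−4)·1 = −40 ≡ 4, so v_2 = 4^{−1} = 3 (mod 11).
  i = 3 (α = 1): (1−4)(1−6)(1−10)(1−5) = (−3)·(−5)·(−9)·(−4) = 540 ≡ 1, so v_3 = 1^{−1} = 1 (mod 11).
  i = 4 (α = 10): (10−4)(10−6)(10−1)(10−5) = 6·4·9·5 = 1080 ≡ 2, so v_4 = 2^{−1} = 6 (mod 11).
  i = 5 (α = 5): (5−4)(5−6)(5−1)(5−10) = 1·(−1)·4·(−5) = 20 ≡ 9, so v_5 = 9^{−1} = 5 (mod 11).
  v = [7, 3, 1, 6, 5].
Step 2: syndromes of r = [10, 6, 2, 9, 8] (all sums mod 11).
  S_0 = Σ v_i r_i = 7·10 + 3·6 + 1·2 + 6·9 + 5·8 = 184 ≡ 8.
  S_1 = Σ v_i α_i r_i = 7·4·10 + 3·6·6 + 1·1·2 + 6·10·9 + 5·5·8 = 1130 ≡ 8.
  α_i^2 mod 11 = [5, 3, 1, 1, 3].
  S_2 = Σ v_i α_i^2 r_i = 7·5·10 + 3·3·6 + 1·1·2 + 6·1·9 + 5·3·8 = 580 ≡ 8.
  S = (8, 8, 8) ≠ 0, so r is not a codeword (an error is present).
Step 3: locate the error. For a single error e at position i, S_ℓ = v_i·e·α_i^ℓ, so α_err = S_1/S_0.
  S_0^{−1} = 8^{−1} = 7 (mod 11), so α_err = 8·7 = 56 ≡ 1 = α_3. Error position i = 3.
  Consistency check: S_2/S_1 = 8·7 = 56 ≡ 1 = α_err ✓ (single-error assumption holds).
Step 4: error magnitude e = S_0/v_3 = S_0·∏_{j≠3}(α_3 − α_j) = 8·1 = 8 ≡ 8 (mod 11).
Step 5: correct position 3: c_3 = r_3 − e = 2 − 8 ≡ 5 (mod 11). Hence c = [10, 6, 5, 9, 8].
  Check: interpolating c through the α_i gives m(x) = 7 + 9·x (degree < 2) with m(α_i) = c_i for every i, so c is indeed a codeword.
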